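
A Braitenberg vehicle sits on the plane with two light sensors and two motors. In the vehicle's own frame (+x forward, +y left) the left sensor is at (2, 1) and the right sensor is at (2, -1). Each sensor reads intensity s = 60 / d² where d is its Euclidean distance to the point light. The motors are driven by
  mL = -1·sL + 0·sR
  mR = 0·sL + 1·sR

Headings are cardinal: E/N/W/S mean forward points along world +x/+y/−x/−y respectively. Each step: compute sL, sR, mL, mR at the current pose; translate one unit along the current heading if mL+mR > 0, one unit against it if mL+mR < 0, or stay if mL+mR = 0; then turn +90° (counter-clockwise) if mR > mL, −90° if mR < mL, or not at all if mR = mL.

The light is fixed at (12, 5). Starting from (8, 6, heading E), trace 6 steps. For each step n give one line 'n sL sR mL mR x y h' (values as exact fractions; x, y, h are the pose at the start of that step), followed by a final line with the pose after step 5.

n=0: pose=(8,6,E); sL=15/2, sR=15; mL=-15/2, mR=15; mL+mR=15/2 → advance +1; mR−mL=45/2 → turn +1·90°
n=1: pose=(9,6,N); sL=12/5, sR=60/13; mL=-12/5, mR=60/13; mL+mR=144/65 → advance +1; mR−mL=456/65 → turn +1·90°
n=2: pose=(9,7,W); sL=30/13, sR=30/17; mL=-30/13, mR=30/17; mL+mR=-120/221 → advance -1; mR−mL=900/221 → turn +1·90°
n=3: pose=(10,7,S); sL=60, sR=20/3; mL=-60, mR=20/3; mL+mR=-160/3 → advance -1; mR−mL=200/3 → turn +1·90°
n=4: pose=(10,8,E); sL=15/4, sR=15; mL=-15/4, mR=15; mL+mR=45/4 → advance +1; mR−mL=75/4 → turn +1·90°
n=5: pose=(11,8,N); sL=60/29, sR=12/5; mL=-60/29, mR=12/5; mL+mR=48/145 → advance +1; mR−mL=648/145 → turn +1·90°

0 15/2 15 -15/2 15 8 6 E
1 12/5 60/13 -12/5 60/13 9 6 N
2 30/13 30/17 -30/13 30/17 9 7 W
3 60 20/3 -60 20/3 10 7 S
4 15/4 15 -15/4 15 10 8 E
5 60/29 12/5 -60/29 12/5 11 8 N
final 11 9 W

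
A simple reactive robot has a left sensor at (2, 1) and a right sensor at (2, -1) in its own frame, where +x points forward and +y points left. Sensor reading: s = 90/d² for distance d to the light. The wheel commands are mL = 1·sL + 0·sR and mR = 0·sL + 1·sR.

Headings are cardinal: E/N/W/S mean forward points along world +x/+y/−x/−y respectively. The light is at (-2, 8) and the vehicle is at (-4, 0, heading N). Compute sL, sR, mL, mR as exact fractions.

2 90/37 2 90/37

left sensor world pos  = (-5, 2); dL² = 45
right sensor world pos = (-3, 2); dR² = 37
sL = 90/45 = 2
sR = 90/37 = 90/37
mL = 1·sL + 0·sR = 2
mR = 0·sL + 1·sR = 90/37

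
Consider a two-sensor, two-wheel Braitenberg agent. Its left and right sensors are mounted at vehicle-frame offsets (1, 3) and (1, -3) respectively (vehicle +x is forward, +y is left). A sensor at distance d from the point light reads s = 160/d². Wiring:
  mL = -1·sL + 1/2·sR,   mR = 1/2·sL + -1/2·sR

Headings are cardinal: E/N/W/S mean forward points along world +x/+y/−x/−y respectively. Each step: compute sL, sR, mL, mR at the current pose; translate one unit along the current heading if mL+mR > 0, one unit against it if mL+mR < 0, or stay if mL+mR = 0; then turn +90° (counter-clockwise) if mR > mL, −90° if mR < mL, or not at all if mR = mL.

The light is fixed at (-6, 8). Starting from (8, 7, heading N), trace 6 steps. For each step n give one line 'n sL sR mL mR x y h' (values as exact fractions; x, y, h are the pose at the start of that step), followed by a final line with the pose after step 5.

0 160/121 160/289 -36560/34969 13440/34969 8 7 N
1 80/97 16/17 -584/1649 -96/1649 8 6 W
2 160/333 160/153 80/1887 -1600/5661 9 6 S
3 40/53 4/5 -94/265 -6/265 9 7 W
4 32/73 160/173 304/12629 -3072/12629 10 7 S
5 80/117 80/117 -40/117 0 10 8 W
final 11 8 S

n=0: pose=(8,7,N); sL=160/121, sR=160/289; mL=-36560/34969, mR=13440/34969; mL+mR=-80/121 → advance -1; mR−mL=50000/34969 → turn +1·90°
n=1: pose=(8,6,W); sL=80/97, sR=16/17; mL=-584/1649, mR=-96/1649; mL+mR=-40/97 → advance -1; mR−mL=488/1649 → turn +1·90°
n=2: pose=(9,6,S); sL=160/333, sR=160/153; mL=80/1887, mR=-1600/5661; mL+mR=-80/333 → advance -1; mR−mL=-1840/5661 → turn -1·90°
n=3: pose=(9,7,W); sL=40/53, sR=4/5; mL=-94/265, mR=-6/265; mL+mR=-20/53 → advance -1; mR−mL=88/265 → turn +1·90°
n=4: pose=(10,7,S); sL=32/73, sR=160/173; mL=304/12629, mR=-3072/12629; mL+mR=-16/73 → advance -1; mR−mL=-3376/12629 → turn -1·90°
n=5: pose=(10,8,W); sL=80/117, sR=80/117; mL=-40/117, mR=0; mL+mR=-40/117 → advance -1; mR−mL=40/117 → turn +1·90°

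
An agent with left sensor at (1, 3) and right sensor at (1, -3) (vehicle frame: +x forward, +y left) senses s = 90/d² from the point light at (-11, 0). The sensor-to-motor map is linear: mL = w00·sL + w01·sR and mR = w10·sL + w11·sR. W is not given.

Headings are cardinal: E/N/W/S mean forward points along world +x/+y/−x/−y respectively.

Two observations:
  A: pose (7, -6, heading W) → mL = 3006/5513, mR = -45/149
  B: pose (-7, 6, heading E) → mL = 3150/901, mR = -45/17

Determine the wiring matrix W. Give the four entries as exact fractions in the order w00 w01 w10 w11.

obs A: pose=(7,-6,W) → sL=9/37, sR=45/149, mL=3006/5513, mR=-45/149
obs B: pose=(-7,6,E) → sL=45/53, sR=45/17, mL=3150/901, mR=-45/17
sensor matrix S = [[9/37, 45/149], [45/53, 45/17]]; det S = 1924560/4967213
solve [mL_A; mL_B] = S·[w00; w01] and [mR_A; mR_B] = S·[w10; w11]:
  w00 = 1, w01 = 1, w10 = 0, w11 = -1

1 1 0 -1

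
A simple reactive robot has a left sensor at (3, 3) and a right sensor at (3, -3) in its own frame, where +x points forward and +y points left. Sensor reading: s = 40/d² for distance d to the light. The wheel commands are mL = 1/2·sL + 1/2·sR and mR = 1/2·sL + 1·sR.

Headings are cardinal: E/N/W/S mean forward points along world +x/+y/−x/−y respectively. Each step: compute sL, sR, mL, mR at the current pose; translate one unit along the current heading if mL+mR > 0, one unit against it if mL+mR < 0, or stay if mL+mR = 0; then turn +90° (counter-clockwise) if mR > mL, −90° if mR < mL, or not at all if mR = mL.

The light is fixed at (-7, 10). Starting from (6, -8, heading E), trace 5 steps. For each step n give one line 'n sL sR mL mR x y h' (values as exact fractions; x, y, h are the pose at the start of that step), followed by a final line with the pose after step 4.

n=0: pose=(6,-8,E); sL=40/481, sR=40/697; mL=23560/335257, mR=33180/335257; mL+mR=56740/335257 → advance +1; mR−mL=20/697 → turn +1·90°
n=1: pose=(7,-8,N); sL=20/173, sR=20/257; mL=4300/44461, mR=6030/44461; mL+mR=10330/44461 → advance +1; mR−mL=10/257 → turn +1·90°
n=2: pose=(7,-7,W); sL=40/521, sR=40/317; mL=16760/165157, mR=27180/165157; mL+mR=43940/165157 → advance +1; mR−mL=20/317 → turn +1·90°
n=3: pose=(6,-7,S); sL=5/82, sR=2/25; mL=289/4100, mR=453/4100; mL+mR=371/2050 → advance +1; mR−mL=1/25 → turn +1·90°
n=4: pose=(6,-8,E); sL=40/481, sR=40/697; mL=23560/335257, mR=33180/335257; mL+mR=56740/335257 → advance +1; mR−mL=20/697 → turn +1·90°

0 40/481 40/697 23560/335257 33180/335257 6 -8 E
1 20/173 20/257 4300/44461 6030/44461 7 -8 N
2 40/521 40/317 16760/165157 27180/165157 7 -7 W
3 5/82 2/25 289/4100 453/4100 6 -7 S
4 40/481 40/697 23560/335257 33180/335257 6 -8 E
final 7 -8 N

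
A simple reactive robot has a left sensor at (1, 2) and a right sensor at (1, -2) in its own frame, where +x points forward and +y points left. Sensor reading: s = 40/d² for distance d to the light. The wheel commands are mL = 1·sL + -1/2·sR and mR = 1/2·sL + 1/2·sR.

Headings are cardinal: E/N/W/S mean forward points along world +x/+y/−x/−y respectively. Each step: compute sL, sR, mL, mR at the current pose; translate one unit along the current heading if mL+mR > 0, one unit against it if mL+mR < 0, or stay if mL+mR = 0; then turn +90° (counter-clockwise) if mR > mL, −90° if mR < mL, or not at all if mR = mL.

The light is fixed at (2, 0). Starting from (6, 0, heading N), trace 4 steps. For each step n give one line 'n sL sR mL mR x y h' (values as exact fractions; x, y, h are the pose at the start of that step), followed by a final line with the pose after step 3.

0 8 40/37 276/37 168/37 6 0 N
1 20/17 20/13 90/221 300/221 6 1 E
2 40/13 40/53 1860/689 1320/689 7 1 N
3 10/13 10/9 25/117 110/117 7 2 E
final 8 2 N

n=0: pose=(6,0,N); sL=8, sR=40/37; mL=276/37, mR=168/37; mL+mR=12 → advance +1; mR−mL=-108/37 → turn -1·90°
n=1: pose=(6,1,E); sL=20/17, sR=20/13; mL=90/221, mR=300/221; mL+mR=30/17 → advance +1; mR−mL=210/221 → turn +1·90°
n=2: pose=(7,1,N); sL=40/13, sR=40/53; mL=1860/689, mR=1320/689; mL+mR=60/13 → advance +1; mR−mL=-540/689 → turn -1·90°
n=3: pose=(7,2,E); sL=10/13, sR=10/9; mL=25/117, mR=110/117; mL+mR=15/13 → advance +1; mR−mL=85/117 → turn +1·90°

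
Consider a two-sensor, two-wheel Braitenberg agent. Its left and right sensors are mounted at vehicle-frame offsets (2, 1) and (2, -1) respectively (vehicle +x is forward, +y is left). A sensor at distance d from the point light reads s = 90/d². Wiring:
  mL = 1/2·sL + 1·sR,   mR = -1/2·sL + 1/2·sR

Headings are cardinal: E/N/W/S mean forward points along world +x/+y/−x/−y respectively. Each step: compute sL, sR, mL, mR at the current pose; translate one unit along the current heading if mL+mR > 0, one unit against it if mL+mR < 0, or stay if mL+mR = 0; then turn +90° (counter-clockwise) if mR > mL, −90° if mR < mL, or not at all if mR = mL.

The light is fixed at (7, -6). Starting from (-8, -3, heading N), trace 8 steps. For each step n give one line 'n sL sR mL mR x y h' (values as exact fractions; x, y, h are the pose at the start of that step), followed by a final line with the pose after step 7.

0 90/281 90/221 35235/62101 2700/62101 -8 -3 N
1 45/97 45/89 12735/17266 180/8633 -8 -2 E
2 90/173 90/229 25875/39617 -2520/39617 -7 -2 S
3 9/26 45/136 891/1768 -27/3536 -7 -3 W
4 90/281 90/221 35235/62101 2700/62101 -8 -3 N
5 45/97 45/89 12735/17266 180/8633 -8 -2 E
6 90/173 90/229 25875/39617 -2520/39617 -7 -2 S
7 9/26 45/136 891/1768 -27/3536 -7 -3 W
final -8 -3 N

n=0: pose=(-8,-3,N); sL=90/281, sR=90/221; mL=35235/62101, mR=2700/62101; mL+mR=135/221 → advance +1; mR−mL=-32535/62101 → turn -1·90°
n=1: pose=(-8,-2,E); sL=45/97, sR=45/89; mL=12735/17266, mR=180/8633; mL+mR=135/178 → advance +1; mR−mL=-12375/17266 → turn -1·90°
n=2: pose=(-7,-2,S); sL=90/173, sR=90/229; mL=25875/39617, mR=-2520/39617; mL+mR=135/229 → advance +1; mR−mL=-28395/39617 → turn -1·90°
n=3: pose=(-7,-3,W); sL=9/26, sR=45/136; mL=891/1768, mR=-27/3536; mL+mR=135/272 → advance +1; mR−mL=-1809/3536 → turn -1·90°
n=4: pose=(-8,-3,N); sL=90/281, sR=90/221; mL=35235/62101, mR=2700/62101; mL+mR=135/221 → advance +1; mR−mL=-32535/62101 → turn -1·90°
n=5: pose=(-8,-2,E); sL=45/97, sR=45/89; mL=12735/17266, mR=180/8633; mL+mR=135/178 → advance +1; mR−mL=-12375/17266 → turn -1·90°
n=6: pose=(-7,-2,S); sL=90/173, sR=90/229; mL=25875/39617, mR=-2520/39617; mL+mR=135/229 → advance +1; mR−mL=-28395/39617 → turn -1·90°
n=7: pose=(-7,-3,W); sL=9/26, sR=45/136; mL=891/1768, mR=-27/3536; mL+mR=135/272 → advance +1; mR−mL=-1809/3536 → turn -1·90°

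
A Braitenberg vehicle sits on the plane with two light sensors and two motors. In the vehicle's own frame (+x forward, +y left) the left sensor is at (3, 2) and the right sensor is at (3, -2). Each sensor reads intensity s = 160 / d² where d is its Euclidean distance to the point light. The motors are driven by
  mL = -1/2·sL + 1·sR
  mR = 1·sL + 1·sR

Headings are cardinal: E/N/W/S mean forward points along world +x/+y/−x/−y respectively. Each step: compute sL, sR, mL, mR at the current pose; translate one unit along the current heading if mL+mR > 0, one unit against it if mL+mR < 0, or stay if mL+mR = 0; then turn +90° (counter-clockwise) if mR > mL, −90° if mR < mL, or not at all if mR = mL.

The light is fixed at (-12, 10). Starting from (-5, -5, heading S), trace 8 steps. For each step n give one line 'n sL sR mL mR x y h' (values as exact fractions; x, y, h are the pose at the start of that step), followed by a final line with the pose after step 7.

0 32/81 160/349 7376/28269 24128/28269 -5 -5 S
1 20/37 20/53 210/1961 1800/1961 -5 -6 E
2 32/41 160/269 2256/11029 15168/11029 -4 -6 N
3 80/157 80/97 8680/15229 20320/15229 -4 -5 W
4 32/81 160/349 7376/28269 24128/28269 -5 -5 S
5 20/37 20/53 210/1961 1800/1961 -5 -6 E
6 32/41 160/269 2256/11029 15168/11029 -4 -6 N
7 80/157 80/97 8680/15229 20320/15229 -4 -5 W
final -5 -5 S

n=0: pose=(-5,-5,S); sL=32/81, sR=160/349; mL=7376/28269, mR=24128/28269; mL+mR=31504/28269 → advance +1; mR−mL=16/27 → turn +1·90°
n=1: pose=(-5,-6,E); sL=20/37, sR=20/53; mL=210/1961, mR=1800/1961; mL+mR=2010/1961 → advance +1; mR−mL=30/37 → turn +1·90°
n=2: pose=(-4,-6,N); sL=32/41, sR=160/269; mL=2256/11029, mR=15168/11029; mL+mR=17424/11029 → advance +1; mR−mL=48/41 → turn +1·90°
n=3: pose=(-4,-5,W); sL=80/157, sR=80/97; mL=8680/15229, mR=20320/15229; mL+mR=29000/15229 → advance +1; mR−mL=120/157 → turn +1·90°
n=4: pose=(-5,-5,S); sL=32/81, sR=160/349; mL=7376/28269, mR=24128/28269; mL+mR=31504/28269 → advance +1; mR−mL=16/27 → turn +1·90°
n=5: pose=(-5,-6,E); sL=20/37, sR=20/53; mL=210/1961, mR=1800/1961; mL+mR=2010/1961 → advance +1; mR−mL=30/37 → turn +1·90°
n=6: pose=(-4,-6,N); sL=32/41, sR=160/269; mL=2256/11029, mR=15168/11029; mL+mR=17424/11029 → advance +1; mR−mL=48/41 → turn +1·90°
n=7: pose=(-4,-5,W); sL=80/157, sR=80/97; mL=8680/15229, mR=20320/15229; mL+mR=29000/15229 → advance +1; mR−mL=120/157 → turn +1·90°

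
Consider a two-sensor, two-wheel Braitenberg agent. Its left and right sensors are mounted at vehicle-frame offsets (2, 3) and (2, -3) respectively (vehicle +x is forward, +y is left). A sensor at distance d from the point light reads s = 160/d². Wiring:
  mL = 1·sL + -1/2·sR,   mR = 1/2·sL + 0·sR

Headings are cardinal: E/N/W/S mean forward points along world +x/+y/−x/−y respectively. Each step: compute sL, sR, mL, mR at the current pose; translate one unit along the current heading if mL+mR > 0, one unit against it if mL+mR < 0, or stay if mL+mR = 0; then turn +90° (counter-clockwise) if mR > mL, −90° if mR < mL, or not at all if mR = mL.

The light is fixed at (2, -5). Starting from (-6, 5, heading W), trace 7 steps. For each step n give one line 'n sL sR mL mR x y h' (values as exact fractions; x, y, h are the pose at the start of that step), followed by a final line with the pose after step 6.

0 160/149 160/269 31120/40081 80/149 -6 5 W
1 5/9 8/9 1/9 5/18 -7 5 N
2 32/37 160/317 7184/11729 16/37 -7 6 W
3 80/169 80/109 1960/18421 40/169 -8 6 N
4 32/45 160/369 304/615 16/45 -8 7 W
5 20/49 8/13 64/637 10/49 -9 7 N
6 160/269 32/85 9296/22865 80/269 -9 8 W
final -10 8 N

n=0: pose=(-6,5,W); sL=160/149, sR=160/269; mL=31120/40081, mR=80/149; mL+mR=52640/40081 → advance +1; mR−mL=-9600/40081 → turn -1·90°
n=1: pose=(-7,5,N); sL=5/9, sR=8/9; mL=1/9, mR=5/18; mL+mR=7/18 → advance +1; mR−mL=1/6 → turn +1·90°
n=2: pose=(-7,6,W); sL=32/37, sR=160/317; mL=7184/11729, mR=16/37; mL+mR=12256/11729 → advance +1; mR−mL=-2112/11729 → turn -1·90°
n=3: pose=(-8,6,N); sL=80/169, sR=80/109; mL=1960/18421, mR=40/169; mL+mR=6320/18421 → advance +1; mR−mL=2400/18421 → turn +1·90°
n=4: pose=(-8,7,W); sL=32/45, sR=160/369; mL=304/615, mR=16/45; mL+mR=1568/1845 → advance +1; mR−mL=-256/1845 → turn -1·90°
n=5: pose=(-9,7,N); sL=20/49, sR=8/13; mL=64/637, mR=10/49; mL+mR=194/637 → advance +1; mR−mL=66/637 → turn +1·90°
n=6: pose=(-9,8,W); sL=160/269, sR=32/85; mL=9296/22865, mR=80/269; mL+mR=16096/22865 → advance +1; mR−mL=-2496/22865 → turn -1·90°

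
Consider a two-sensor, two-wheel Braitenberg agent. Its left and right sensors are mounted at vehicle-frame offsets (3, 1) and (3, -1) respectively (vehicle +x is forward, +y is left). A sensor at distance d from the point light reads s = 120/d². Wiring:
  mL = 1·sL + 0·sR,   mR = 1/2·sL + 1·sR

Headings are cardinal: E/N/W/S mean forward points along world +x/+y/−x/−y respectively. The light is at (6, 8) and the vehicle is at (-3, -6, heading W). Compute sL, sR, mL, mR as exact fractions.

left sensor world pos  = (-6, -7); dL² = 369
right sensor world pos = (-6, -5); dR² = 313
sL = 120/369 = 40/123
sR = 120/313 = 120/313
mL = 1·sL + 0·sR = 40/123
mR = 1/2·sL + 1·sR = 21020/38499

40/123 120/313 40/123 21020/38499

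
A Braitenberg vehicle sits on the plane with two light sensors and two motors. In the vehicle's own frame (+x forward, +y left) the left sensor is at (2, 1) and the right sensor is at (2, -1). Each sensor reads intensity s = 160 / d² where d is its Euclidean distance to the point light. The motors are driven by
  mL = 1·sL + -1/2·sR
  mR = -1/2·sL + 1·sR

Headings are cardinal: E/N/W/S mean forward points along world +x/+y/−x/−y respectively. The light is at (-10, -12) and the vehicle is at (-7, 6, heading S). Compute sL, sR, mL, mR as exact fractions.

left sensor world pos  = (-6, 4); dL² = 272
right sensor world pos = (-8, 4); dR² = 260
sL = 160/272 = 10/17
sR = 160/260 = 8/13
mL = 1·sL + -1/2·sR = 62/221
mR = -1/2·sL + 1·sR = 71/221

10/17 8/13 62/221 71/221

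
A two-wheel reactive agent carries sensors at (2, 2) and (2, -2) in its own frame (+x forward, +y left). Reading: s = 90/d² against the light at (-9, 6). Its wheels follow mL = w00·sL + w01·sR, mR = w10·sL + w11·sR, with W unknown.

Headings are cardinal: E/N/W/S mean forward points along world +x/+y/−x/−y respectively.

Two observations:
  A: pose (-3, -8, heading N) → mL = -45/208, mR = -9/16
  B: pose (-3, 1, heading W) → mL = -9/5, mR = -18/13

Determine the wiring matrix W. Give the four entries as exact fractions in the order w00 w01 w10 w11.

0 -1/2 -1 0

obs A: pose=(-3,-8,N) → sL=9/16, sR=45/104, mL=-45/208, mR=-9/16
obs B: pose=(-3,1,W) → sL=18/13, sR=18/5, mL=-9/5, mR=-18/13
sensor matrix S = [[9/16, 45/104], [18/13, 18/5]]; det S = 9639/6760
solve [mL_A; mL_B] = S·[w00; w01] and [mR_A; mR_B] = S·[w10; w11]:
  w00 = 0, w01 = -1/2, w10 = -1, w11 = 0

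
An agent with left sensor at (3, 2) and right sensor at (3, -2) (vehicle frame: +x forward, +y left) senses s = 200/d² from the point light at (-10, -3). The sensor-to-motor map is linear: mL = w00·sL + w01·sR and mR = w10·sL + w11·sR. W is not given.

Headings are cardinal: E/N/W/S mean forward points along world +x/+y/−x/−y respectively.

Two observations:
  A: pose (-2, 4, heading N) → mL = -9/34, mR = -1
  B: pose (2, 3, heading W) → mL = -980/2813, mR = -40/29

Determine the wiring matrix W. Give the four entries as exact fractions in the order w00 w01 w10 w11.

1/2 -1 0 -1

obs A: pose=(-2,4,N) → sL=25/17, sR=1, mL=-9/34, mR=-1
obs B: pose=(2,3,W) → sL=200/97, sR=40/29, mL=-980/2813, mR=-40/29
sensor matrix S = [[25/17, 1], [200/97, 40/29]]; det S = -1600/47821
solve [mL_A; mL_B] = S·[w00; w01] and [mR_A; mR_B] = S·[w10; w11]:
  w00 = 1/2, w01 = -1, w10 = 0, w11 = -1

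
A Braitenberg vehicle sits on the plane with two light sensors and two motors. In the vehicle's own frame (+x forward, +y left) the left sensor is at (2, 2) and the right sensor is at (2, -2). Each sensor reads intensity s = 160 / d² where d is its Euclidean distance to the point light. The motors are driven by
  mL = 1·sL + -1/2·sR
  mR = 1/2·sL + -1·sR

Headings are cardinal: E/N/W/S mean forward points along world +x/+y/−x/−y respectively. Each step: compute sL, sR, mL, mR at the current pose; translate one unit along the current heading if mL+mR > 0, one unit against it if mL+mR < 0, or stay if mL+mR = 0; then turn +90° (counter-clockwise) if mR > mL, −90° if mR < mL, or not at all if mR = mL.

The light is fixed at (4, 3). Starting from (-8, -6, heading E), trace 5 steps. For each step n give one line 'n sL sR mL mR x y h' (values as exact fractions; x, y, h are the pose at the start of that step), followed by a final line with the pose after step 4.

n=0: pose=(-8,-6,E); sL=160/149, sR=160/221; mL=23440/32929, mR=-6160/32929; mL+mR=17280/32929 → advance +1; mR−mL=-29600/32929 → turn -1·90°
n=1: pose=(-7,-6,S); sL=80/101, sR=16/29; mL=1512/2929, mR=-456/2929; mL+mR=1056/2929 → advance +1; mR−mL=-1968/2929 → turn -1·90°
n=2: pose=(-7,-7,W); sL=160/313, sR=160/233; mL=12240/72929, mR=-31440/72929; mL+mR=-19200/72929 → advance -1; mR−mL=-43680/72929 → turn -1·90°
n=3: pose=(-6,-7,N); sL=10/13, sR=5/4; mL=15/104, mR=-45/52; mL+mR=-75/104 → advance -1; mR−mL=-105/104 → turn -1·90°
n=4: pose=(-6,-8,E); sL=32/29, sR=160/233; mL=5136/6757, mR=-912/6757; mL+mR=4224/6757 → advance +1; mR−mL=-6048/6757 → turn -1·90°

0 160/149 160/221 23440/32929 -6160/32929 -8 -6 E
1 80/101 16/29 1512/2929 -456/2929 -7 -6 S
2 160/313 160/233 12240/72929 -31440/72929 -7 -7 W
3 10/13 5/4 15/104 -45/52 -6 -7 N
4 32/29 160/233 5136/6757 -912/6757 -6 -8 E
final -5 -8 S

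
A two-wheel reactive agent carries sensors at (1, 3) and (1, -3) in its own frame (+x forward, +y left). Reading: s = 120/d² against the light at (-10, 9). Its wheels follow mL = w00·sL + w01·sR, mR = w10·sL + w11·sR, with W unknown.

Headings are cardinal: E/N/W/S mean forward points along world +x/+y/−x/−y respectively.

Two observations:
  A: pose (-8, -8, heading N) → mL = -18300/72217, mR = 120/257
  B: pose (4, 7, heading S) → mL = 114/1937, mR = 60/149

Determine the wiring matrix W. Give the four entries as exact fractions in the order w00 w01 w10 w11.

obs A: pose=(-8,-8,N) → sL=120/257, sR=120/281, mL=-18300/72217, mR=120/257
obs B: pose=(4,7,S) → sL=60/149, sR=12/13, mL=114/1937, mR=60/149
sensor matrix S = [[120/257, 120/281], [60/149, 12/13]]; det S = 36236160/139884329
solve [mL_A; mL_B] = S·[w00; w01] and [mR_A; mR_B] = S·[w10; w11]:
  w00 = -1, w01 = 1/2, w10 = 1, w11 = 0

-1 1/2 1 0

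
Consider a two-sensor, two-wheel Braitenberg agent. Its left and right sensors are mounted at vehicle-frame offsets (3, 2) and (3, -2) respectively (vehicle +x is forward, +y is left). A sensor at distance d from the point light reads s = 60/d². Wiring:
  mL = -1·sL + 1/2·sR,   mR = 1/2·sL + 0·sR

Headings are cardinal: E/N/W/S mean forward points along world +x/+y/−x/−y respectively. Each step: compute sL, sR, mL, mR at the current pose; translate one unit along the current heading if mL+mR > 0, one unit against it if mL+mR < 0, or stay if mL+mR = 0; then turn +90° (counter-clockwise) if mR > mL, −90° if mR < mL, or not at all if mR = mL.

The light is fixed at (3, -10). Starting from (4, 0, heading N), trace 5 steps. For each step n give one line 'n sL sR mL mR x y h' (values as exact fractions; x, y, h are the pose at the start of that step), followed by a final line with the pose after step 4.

0 6/17 30/89 -279/1513 3/17 4 0 N
1 60/53 12/25 -1182/1325 30/53 4 -1 W
2 15/13 5/3 -25/78 15/26 5 -1 S
3 12/25 60/61 18/1525 6/25 5 -2 E
4 30/61 30/73 -1275/4453 15/61 6 -2 N
final 6 -3 W

n=0: pose=(4,0,N); sL=6/17, sR=30/89; mL=-279/1513, mR=3/17; mL+mR=-12/1513 → advance -1; mR−mL=546/1513 → turn +1·90°
n=1: pose=(4,-1,W); sL=60/53, sR=12/25; mL=-1182/1325, mR=30/53; mL+mR=-432/1325 → advance -1; mR−mL=1932/1325 → turn +1·90°
n=2: pose=(5,-1,S); sL=15/13, sR=5/3; mL=-25/78, mR=15/26; mL+mR=10/39 → advance +1; mR−mL=35/39 → turn +1·90°
n=3: pose=(5,-2,E); sL=12/25, sR=60/61; mL=18/1525, mR=6/25; mL+mR=384/1525 → advance +1; mR−mL=348/1525 → turn +1·90°
n=4: pose=(6,-2,N); sL=30/61, sR=30/73; mL=-1275/4453, mR=15/61; mL+mR=-180/4453 → advance -1; mR−mL=2370/4453 → turn +1·90°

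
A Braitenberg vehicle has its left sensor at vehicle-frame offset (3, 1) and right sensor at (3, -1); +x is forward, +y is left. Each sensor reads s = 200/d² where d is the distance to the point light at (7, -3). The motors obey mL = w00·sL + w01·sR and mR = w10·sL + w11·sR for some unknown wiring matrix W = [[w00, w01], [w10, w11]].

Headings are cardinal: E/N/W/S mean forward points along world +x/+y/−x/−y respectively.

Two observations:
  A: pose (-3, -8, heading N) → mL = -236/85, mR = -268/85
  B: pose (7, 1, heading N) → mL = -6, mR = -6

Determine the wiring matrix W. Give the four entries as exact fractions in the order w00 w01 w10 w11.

obs A: pose=(-3,-8,N) → sL=8/5, sR=40/17, mL=-236/85, mR=-268/85
obs B: pose=(7,1,N) → sL=4, sR=4, mL=-6, mR=-6
sensor matrix S = [[8/5, 40/17], [4, 4]]; det S = -256/85
solve [mL_A; mL_B] = S·[w00; w01] and [mR_A; mR_B] = S·[w10; w11]:
  w00 = -1, w01 = -1/2, w10 = -1/2, w11 = -1

-1 -1/2 -1/2 -1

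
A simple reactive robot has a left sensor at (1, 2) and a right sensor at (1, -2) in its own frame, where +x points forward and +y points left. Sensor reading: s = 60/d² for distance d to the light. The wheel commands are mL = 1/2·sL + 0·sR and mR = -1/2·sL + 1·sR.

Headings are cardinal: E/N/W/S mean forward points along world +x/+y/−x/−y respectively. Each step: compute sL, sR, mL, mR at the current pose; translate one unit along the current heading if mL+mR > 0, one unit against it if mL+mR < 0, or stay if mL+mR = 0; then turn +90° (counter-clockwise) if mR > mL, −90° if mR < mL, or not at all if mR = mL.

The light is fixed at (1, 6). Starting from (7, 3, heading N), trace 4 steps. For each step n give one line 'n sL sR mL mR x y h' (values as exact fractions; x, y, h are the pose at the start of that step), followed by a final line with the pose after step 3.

n=0: pose=(7,3,N); sL=3, sR=15/17; mL=3/2, mR=-21/34; mL+mR=15/17 → advance +1; mR−mL=-36/17 → turn -1·90°
n=1: pose=(7,4,E); sL=60/49, sR=12/13; mL=30/49, mR=198/637; mL+mR=12/13 → advance +1; mR−mL=-192/637 → turn -1·90°
n=2: pose=(8,4,S); sL=2/3, sR=30/17; mL=1/3, mR=73/51; mL+mR=30/17 → advance +1; mR−mL=56/51 → turn +1·90°
n=3: pose=(8,3,E); sL=12/13, sR=60/89; mL=6/13, mR=246/1157; mL+mR=60/89 → advance +1; mR−mL=-288/1157 → turn -1·90°

0 3 15/17 3/2 -21/34 7 3 N
1 60/49 12/13 30/49 198/637 7 4 E
2 2/3 30/17 1/3 73/51 8 4 S
3 12/13 60/89 6/13 246/1157 8 3 E
final 9 3 S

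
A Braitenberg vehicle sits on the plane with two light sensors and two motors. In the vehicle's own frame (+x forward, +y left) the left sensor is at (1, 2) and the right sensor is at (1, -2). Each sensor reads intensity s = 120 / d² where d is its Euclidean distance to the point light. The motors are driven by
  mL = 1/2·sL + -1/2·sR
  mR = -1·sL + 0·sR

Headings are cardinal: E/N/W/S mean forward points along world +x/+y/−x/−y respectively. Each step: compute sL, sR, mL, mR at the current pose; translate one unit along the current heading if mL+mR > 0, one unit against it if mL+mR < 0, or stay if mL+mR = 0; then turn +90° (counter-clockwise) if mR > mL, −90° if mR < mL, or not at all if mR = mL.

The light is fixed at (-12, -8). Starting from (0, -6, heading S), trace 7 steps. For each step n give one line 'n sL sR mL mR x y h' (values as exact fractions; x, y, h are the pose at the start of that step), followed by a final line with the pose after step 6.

0 120/197 120/101 -5760/19897 -120/197 0 -6 S
1 60/61 60/73 360/4453 -60/61 0 -5 W
2 120/137 120/241 6240/33017 -120/137 1 -5 N
3 30/53 30/49 -60/2597 -30/53 1 -6 E
4 120/197 120/101 -5760/19897 -120/197 0 -6 S
5 60/61 60/73 360/4453 -60/61 0 -5 W
6 120/137 120/241 6240/33017 -120/137 1 -5 N
final 1 -6 E

n=0: pose=(0,-6,S); sL=120/197, sR=120/101; mL=-5760/19897, mR=-120/197; mL+mR=-17880/19897 → advance -1; mR−mL=-6360/19897 → turn -1·90°
n=1: pose=(0,-5,W); sL=60/61, sR=60/73; mL=360/4453, mR=-60/61; mL+mR=-4020/4453 → advance -1; mR−mL=-4740/4453 → turn -1·90°
n=2: pose=(1,-5,N); sL=120/137, sR=120/241; mL=6240/33017, mR=-120/137; mL+mR=-22680/33017 → advance -1; mR−mL=-35160/33017 → turn -1·90°
n=3: pose=(1,-6,E); sL=30/53, sR=30/49; mL=-60/2597, mR=-30/53; mL+mR=-1530/2597 → advance -1; mR−mL=-1410/2597 → turn -1·90°
n=4: pose=(0,-6,S); sL=120/197, sR=120/101; mL=-5760/19897, mR=-120/197; mL+mR=-17880/19897 → advance -1; mR−mL=-6360/19897 → turn -1·90°
n=5: pose=(0,-5,W); sL=60/61, sR=60/73; mL=360/4453, mR=-60/61; mL+mR=-4020/4453 → advance -1; mR−mL=-4740/4453 → turn -1·90°
n=6: pose=(1,-5,N); sL=120/137, sR=120/241; mL=6240/33017, mR=-120/137; mL+mR=-22680/33017 → advance -1; mR−mL=-35160/33017 → turn -1·90°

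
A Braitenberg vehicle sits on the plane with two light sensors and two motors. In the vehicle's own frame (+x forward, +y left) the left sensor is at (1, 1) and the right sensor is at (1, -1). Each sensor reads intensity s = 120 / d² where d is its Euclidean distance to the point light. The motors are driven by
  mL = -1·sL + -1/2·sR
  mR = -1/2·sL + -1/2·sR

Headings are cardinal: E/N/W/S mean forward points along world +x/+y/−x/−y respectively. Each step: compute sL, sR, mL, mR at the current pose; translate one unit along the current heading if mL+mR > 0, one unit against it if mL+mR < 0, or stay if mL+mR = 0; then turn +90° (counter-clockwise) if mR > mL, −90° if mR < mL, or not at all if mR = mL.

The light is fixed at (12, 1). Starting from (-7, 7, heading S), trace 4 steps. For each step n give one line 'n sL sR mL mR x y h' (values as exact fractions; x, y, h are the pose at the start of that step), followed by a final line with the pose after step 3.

n=0: pose=(-7,7,S); sL=120/349, sR=24/85; mL=-14388/29665, mR=-9288/29665; mL+mR=-23676/29665 → advance -1; mR−mL=60/349 → turn +1·90°
n=1: pose=(-7,8,E); sL=30/97, sR=1/3; mL=-277/582, mR=-187/582; mL+mR=-232/291 → advance -1; mR−mL=15/97 → turn +1·90°
n=2: pose=(-8,8,N); sL=24/101, sR=24/85; mL=-3252/8585, mR=-2232/8585; mL+mR=-5484/8585 → advance -1; mR−mL=12/101 → turn +1·90°
n=3: pose=(-8,7,W); sL=60/233, sR=12/49; mL=-4338/11417, mR=-2868/11417; mL+mR=-7206/11417 → advance -1; mR−mL=30/233 → turn +1·90°

0 120/349 24/85 -14388/29665 -9288/29665 -7 7 S
1 30/97 1/3 -277/582 -187/582 -7 8 E
2 24/101 24/85 -3252/8585 -2232/8585 -8 8 N
3 60/233 12/49 -4338/11417 -2868/11417 -8 7 W
final -7 7 S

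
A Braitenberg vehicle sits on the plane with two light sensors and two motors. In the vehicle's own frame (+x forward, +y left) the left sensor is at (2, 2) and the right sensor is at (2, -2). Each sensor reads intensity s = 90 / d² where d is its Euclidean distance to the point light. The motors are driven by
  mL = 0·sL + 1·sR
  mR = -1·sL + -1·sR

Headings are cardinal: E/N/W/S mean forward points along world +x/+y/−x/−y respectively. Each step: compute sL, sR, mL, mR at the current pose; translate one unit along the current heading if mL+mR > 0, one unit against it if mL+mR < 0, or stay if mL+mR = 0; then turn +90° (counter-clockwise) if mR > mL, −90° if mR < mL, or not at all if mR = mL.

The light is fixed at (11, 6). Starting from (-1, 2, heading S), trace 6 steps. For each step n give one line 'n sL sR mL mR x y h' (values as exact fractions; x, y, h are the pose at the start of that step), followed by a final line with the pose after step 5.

n=0: pose=(-1,2,S); sL=45/68, sR=45/116; mL=45/116, mR=-1035/986; mL+mR=-45/68 → advance -1; mR−mL=-2835/1972 → turn -1·90°
n=1: pose=(-1,3,W); sL=90/221, sR=90/197; mL=90/197, mR=-37620/43537; mL+mR=-90/221 → advance -1; mR−mL=-57510/43537 → turn -1·90°
n=2: pose=(0,3,N); sL=9/17, sR=45/41; mL=45/41, mR=-1134/697; mL+mR=-9/17 → advance -1; mR−mL=-1899/697 → turn -1·90°
n=3: pose=(0,2,E); sL=18/17, sR=10/13; mL=10/13, mR=-404/221; mL+mR=-18/17 → advance -1; mR−mL=-574/221 → turn -1·90°
n=4: pose=(-1,2,S); sL=45/68, sR=45/116; mL=45/116, mR=-1035/986; mL+mR=-45/68 → advance -1; mR−mL=-2835/1972 → turn -1·90°
n=5: pose=(-1,3,W); sL=90/221, sR=90/197; mL=90/197, mR=-37620/43537; mL+mR=-90/221 → advance -1; mR−mL=-57510/43537 → turn -1·90°

0 45/68 45/116 45/116 -1035/986 -1 2 S
1 90/221 90/197 90/197 -37620/43537 -1 3 W
2 9/17 45/41 45/41 -1134/697 0 3 N
3 18/17 10/13 10/13 -404/221 0 2 E
4 45/68 45/116 45/116 -1035/986 -1 2 S
5 90/221 90/197 90/197 -37620/43537 -1 3 W
final 0 3 N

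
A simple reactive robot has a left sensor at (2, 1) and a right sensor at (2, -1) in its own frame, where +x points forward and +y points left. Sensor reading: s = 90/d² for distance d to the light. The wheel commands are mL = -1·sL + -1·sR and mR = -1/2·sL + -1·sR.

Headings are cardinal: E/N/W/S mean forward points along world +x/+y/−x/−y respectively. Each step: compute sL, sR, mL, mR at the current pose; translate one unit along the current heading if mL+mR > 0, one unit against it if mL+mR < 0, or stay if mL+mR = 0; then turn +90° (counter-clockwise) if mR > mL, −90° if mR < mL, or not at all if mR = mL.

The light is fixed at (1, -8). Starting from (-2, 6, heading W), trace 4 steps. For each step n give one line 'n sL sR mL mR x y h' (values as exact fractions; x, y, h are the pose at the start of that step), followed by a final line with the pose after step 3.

0 45/97 9/25 -1998/2425 -2871/4850 -2 6 W
1 18/29 10/17 -596/493 -443/493 -1 6 S
2 45/128 45/98 -5085/6272 -7965/12544 -1 7 E
3 18/61 90/293 -10764/17873 -8127/17873 -2 7 N
final -2 6 W

n=0: pose=(-2,6,W); sL=45/97, sR=9/25; mL=-1998/2425, mR=-2871/4850; mL+mR=-6867/4850 → advance -1; mR−mL=45/194 → turn +1·90°
n=1: pose=(-1,6,S); sL=18/29, sR=10/17; mL=-596/493, mR=-443/493; mL+mR=-1039/493 → advance -1; mR−mL=9/29 → turn +1·90°
n=2: pose=(-1,7,E); sL=45/128, sR=45/98; mL=-5085/6272, mR=-7965/12544; mL+mR=-18135/12544 → advance -1; mR−mL=45/256 → turn +1·90°
n=3: pose=(-2,7,N); sL=18/61, sR=90/293; mL=-10764/17873, mR=-8127/17873; mL+mR=-18891/17873 → advance -1; mR−mL=9/61 → turn +1·90°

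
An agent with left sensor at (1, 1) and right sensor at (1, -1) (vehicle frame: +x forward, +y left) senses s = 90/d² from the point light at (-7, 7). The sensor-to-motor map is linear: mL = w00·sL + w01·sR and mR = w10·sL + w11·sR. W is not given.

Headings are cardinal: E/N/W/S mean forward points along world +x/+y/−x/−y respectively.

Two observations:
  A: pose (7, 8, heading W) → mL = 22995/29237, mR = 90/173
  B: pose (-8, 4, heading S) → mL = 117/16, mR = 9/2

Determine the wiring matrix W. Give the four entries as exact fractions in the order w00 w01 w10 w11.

obs A: pose=(7,8,W) → sL=90/169, sR=90/173, mL=22995/29237, mR=90/173
obs B: pose=(-8,4,S) → sL=45/8, sR=9/2, mL=117/16, mR=9/2
sensor matrix S = [[90/169, 90/173], [45/8, 9/2]]; det S = -61965/116948
solve [mL_A; mL_B] = S·[w00; w01] and [mR_A; mR_B] = S·[w10; w11]:
  w00 = 1/2, w01 = 1, w10 = 0, w11 = 1

1/2 1 0 1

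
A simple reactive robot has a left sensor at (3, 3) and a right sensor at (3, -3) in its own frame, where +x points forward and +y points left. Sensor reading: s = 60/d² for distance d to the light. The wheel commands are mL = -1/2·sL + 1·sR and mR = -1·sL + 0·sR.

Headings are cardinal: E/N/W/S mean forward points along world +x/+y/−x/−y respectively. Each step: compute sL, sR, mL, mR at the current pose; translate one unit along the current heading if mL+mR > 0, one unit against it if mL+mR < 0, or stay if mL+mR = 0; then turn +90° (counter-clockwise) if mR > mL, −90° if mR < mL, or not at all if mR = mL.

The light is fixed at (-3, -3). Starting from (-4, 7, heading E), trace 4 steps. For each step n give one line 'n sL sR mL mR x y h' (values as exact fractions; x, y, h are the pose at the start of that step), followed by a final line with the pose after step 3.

n=0: pose=(-4,7,E); sL=60/173, sR=60/53; mL=8790/9169, mR=-60/173; mL+mR=5610/9169 → advance +1; mR−mL=-11970/9169 → turn -1·90°
n=1: pose=(-3,7,S); sL=30/29, sR=30/29; mL=15/29, mR=-30/29; mL+mR=-15/29 → advance -1; mR−mL=-45/29 → turn -1·90°
n=2: pose=(-3,8,W); sL=60/73, sR=12/41; mL=-354/2993, mR=-60/73; mL+mR=-2814/2993 → advance -1; mR−mL=-2106/2993 → turn -1·90°
n=3: pose=(-2,8,N); sL=3/10, sR=15/53; mL=141/1060, mR=-3/10; mL+mR=-177/1060 → advance -1; mR−mL=-459/1060 → turn -1·90°

0 60/173 60/53 8790/9169 -60/173 -4 7 E
1 30/29 30/29 15/29 -30/29 -3 7 S
2 60/73 12/41 -354/2993 -60/73 -3 8 W
3 3/10 15/53 141/1060 -3/10 -2 8 N
final -2 7 E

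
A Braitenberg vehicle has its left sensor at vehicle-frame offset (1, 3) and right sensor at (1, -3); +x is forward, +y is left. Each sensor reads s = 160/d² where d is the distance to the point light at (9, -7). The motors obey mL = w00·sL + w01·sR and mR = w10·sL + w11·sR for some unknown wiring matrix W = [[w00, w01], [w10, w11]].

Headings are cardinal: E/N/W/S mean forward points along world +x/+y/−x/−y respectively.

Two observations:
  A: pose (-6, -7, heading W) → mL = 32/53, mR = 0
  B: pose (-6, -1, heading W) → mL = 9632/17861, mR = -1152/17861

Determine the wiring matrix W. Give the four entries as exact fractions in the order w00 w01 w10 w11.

1/2 1/2 -1/2 1/2

obs A: pose=(-6,-7,W) → sL=32/53, sR=32/53, mL=32/53, mR=0
obs B: pose=(-6,-1,W) → sL=32/53, sR=160/337, mL=9632/17861, mR=-1152/17861
sensor matrix S = [[32/53, 32/53], [32/53, 160/337]]; det S = -73728/946633
solve [mL_A; mL_B] = S·[w00; w01] and [mR_A; mR_B] = S·[w10; w11]:
  w00 = 1/2, w01 = 1/2, w10 = -1/2, w11 = 1/2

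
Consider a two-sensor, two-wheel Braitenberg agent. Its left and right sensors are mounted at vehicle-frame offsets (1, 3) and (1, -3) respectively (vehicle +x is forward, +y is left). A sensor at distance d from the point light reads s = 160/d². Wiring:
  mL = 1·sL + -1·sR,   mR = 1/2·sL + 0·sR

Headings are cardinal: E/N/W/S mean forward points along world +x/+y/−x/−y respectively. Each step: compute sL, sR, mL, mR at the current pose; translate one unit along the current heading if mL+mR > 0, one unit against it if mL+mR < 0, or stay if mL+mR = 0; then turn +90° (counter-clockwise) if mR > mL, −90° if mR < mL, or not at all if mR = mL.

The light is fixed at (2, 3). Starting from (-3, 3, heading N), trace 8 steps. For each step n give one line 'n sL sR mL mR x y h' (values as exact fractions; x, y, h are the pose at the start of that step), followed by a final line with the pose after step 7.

0 32/13 32 -384/13 16/13 -3 3 N
1 40/13 4 -12/13 20/13 -3 2 W
2 160/13 32/17 2304/221 80/13 -4 2 S
3 80/37 16/5 -192/185 40/37 -4 1 W
4 32/5 160/109 2688/545 16/5 -5 1 S
5 8/5 5/2 -9/10 4/5 -5 0 W
6 32/5 160/97 2304/485 16/5 -4 0 S
7 80/49 16/5 -384/245 40/49 -4 -1 W
final -3 -1 S

n=0: pose=(-3,3,N); sL=32/13, sR=32; mL=-384/13, mR=16/13; mL+mR=-368/13 → advance -1; mR−mL=400/13 → turn +1·90°
n=1: pose=(-3,2,W); sL=40/13, sR=4; mL=-12/13, mR=20/13; mL+mR=8/13 → advance +1; mR−mL=32/13 → turn +1·90°
n=2: pose=(-4,2,S); sL=160/13, sR=32/17; mL=2304/221, mR=80/13; mL+mR=3664/221 → advance +1; mR−mL=-944/221 → turn -1·90°
n=3: pose=(-4,1,W); sL=80/37, sR=16/5; mL=-192/185, mR=40/37; mL+mR=8/185 → advance +1; mR−mL=392/185 → turn +1·90°
n=4: pose=(-5,1,S); sL=32/5, sR=160/109; mL=2688/545, mR=16/5; mL+mR=4432/545 → advance +1; mR−mL=-944/545 → turn -1·90°
n=5: pose=(-5,0,W); sL=8/5, sR=5/2; mL=-9/10, mR=4/5; mL+mR=-1/10 → advance -1; mR−mL=17/10 → turn +1·90°
n=6: pose=(-4,0,S); sL=32/5, sR=160/97; mL=2304/485, mR=16/5; mL+mR=3856/485 → advance +1; mR−mL=-752/485 → turn -1·90°
n=7: pose=(-4,-1,W); sL=80/49, sR=16/5; mL=-384/245, mR=40/49; mL+mR=-184/245 → advance -1; mR−mL=584/245 → turn +1·90°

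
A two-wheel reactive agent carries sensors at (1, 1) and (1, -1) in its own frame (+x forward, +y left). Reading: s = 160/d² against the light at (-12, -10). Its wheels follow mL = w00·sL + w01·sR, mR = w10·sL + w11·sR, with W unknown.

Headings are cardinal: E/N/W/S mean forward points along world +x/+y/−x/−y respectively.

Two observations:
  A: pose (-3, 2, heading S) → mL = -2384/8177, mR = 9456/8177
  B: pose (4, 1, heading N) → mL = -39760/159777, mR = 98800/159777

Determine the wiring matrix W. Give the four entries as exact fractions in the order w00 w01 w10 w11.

-1 1/2 1 1/2

obs A: pose=(-3,2,S) → sL=160/221, sR=32/37, mL=-2384/8177, mR=9456/8177
obs B: pose=(4,1,N) → sL=160/369, sR=160/433, mL=-39760/159777, mR=98800/159777
sensor matrix S = [[160/221, 32/37], [160/369, 160/433]]; det S = -140431360/1306496529
solve [mL_A; mL_B] = S·[w00; w01] and [mR_A; mR_B] = S·[w10; w11]:
  w00 = -1, w01 = 1/2, w10 = 1, w11 = 1/2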